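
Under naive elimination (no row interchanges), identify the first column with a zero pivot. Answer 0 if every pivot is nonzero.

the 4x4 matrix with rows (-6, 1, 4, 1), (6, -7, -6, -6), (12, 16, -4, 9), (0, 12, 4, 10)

first zero-pivot column = 4

Naive forward elimination:
R2 <- R2 - (-1)*R1:  [  0  -6  -2  -5 ]
R3 <- R3 - (-2)*R1:  [  0  18   4  11 ]
R3 <- R3 - (-3)*R2:  [  0   0  -2  -4 ]
R4 <- R4 - (-2)*R2:  [ 0  0  0  0 ]
Matrix at this point:
[ -6   1   4   1 ]
[  0  -6  -2  -5 ]
[  0   0  -2  -4 ]
[  0   0   0   0 ]
Pivot entry (4,4) in the last row is zero and there are no rows below to swap with -> zero pivot in column 4 (A is singular).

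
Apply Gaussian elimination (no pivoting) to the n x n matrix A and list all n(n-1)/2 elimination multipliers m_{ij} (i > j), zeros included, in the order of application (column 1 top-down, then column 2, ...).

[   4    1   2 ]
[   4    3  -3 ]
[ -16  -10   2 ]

Forward elimination:
R2 <- R2 - (1)*R1:  [  0   2  -5 ]
R3 <- R3 - (-4)*R1:  [  0  -6  10 ]
R3 <- R3 - (-3)*R2:  [  0   0  -5 ]
Multipliers (in order of application): m_{21} = 1, m_{31} = -4, m_{32} = -3

multipliers: 1, -4, -3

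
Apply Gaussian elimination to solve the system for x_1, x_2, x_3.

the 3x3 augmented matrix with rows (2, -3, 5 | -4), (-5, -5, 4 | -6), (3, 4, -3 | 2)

(2, -4, -4)

Forward elimination on [A|b]:
R2 <- R2 - (-5/2)*R1:  [     0  -25/2   33/2    -16 ]
R3 <- R3 - (3/2)*R1:  [     0   17/2  -21/2      8 ]
R3 <- R3 - (-17/25)*R2:  [      0       0   18/25  -72/25 ]
Row echelon form:
[ 2     -3      5  |      -4 ]
[ 0  -25/2   33/2  |     -16 ]
[ 0      0  18/25  |  -72/25 ]
Back-substitution:
x_3 = (-72/25) / (18/25) = -4
x_2 = (-16 - (33/2)*(-4)) / (-25/2) = -4
x_1 = (-4 - (-3)*(-4) - (5)*(-4)) / 2 = 2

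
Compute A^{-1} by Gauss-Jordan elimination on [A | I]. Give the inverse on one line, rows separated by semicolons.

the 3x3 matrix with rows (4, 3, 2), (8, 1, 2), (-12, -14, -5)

inverse = [-23/60 13/60 -1/15; -4/15 -1/15 -2/15; 5/3 -1/3 1/3]

Gauss-Jordan on [A | I]:
R1 <- (1/4)*R1:  [   1  3/4  1/2  |  1/4    0    0 ]
R2 <- R2 - (8)*R1:  [  0  -5  -2  |  -2   1   0 ]
R3 <- R3 - (-12)*R1:  [  0  -5   1  |   3   0   1 ]
R2 <- (1/-5)*R2:  [    0     1   2/5  |   2/5  -1/5     0 ]
R1 <- R1 - (3/4)*R2:  [     1      0    1/5  |  -1/20   3/20      0 ]
R3 <- R3 - (-5)*R2:  [  0   0   3  |   5  -1   1 ]
R3 <- (1/3)*R3:  [    0     0     1  |   5/3  -1/3   1/3 ]
R1 <- R1 - (1/5)*R3:  [      1       0       0  |  -23/60   13/60   -1/15 ]
R2 <- R2 - (2/5)*R3:  [     0      1      0  |  -4/15  -1/15  -2/15 ]
Right block of [I | A^{-1}] is the inverse:
[ -23/60  13/60  -1/15 ]
[  -4/15  -1/15  -2/15 ]
[    5/3   -1/3    1/3 ]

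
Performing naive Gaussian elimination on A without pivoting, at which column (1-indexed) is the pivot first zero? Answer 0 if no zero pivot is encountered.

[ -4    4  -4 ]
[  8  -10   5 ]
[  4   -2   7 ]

first zero-pivot column = 3

Naive forward elimination:
R2 <- R2 - (-2)*R1:  [  0  -2  -3 ]
R3 <- R3 - (-1)*R1:  [ 0  2  3 ]
R3 <- R3 - (-1)*R2:  [ 0  0  0 ]
Matrix at this point:
[ -4   4  -4 ]
[  0  -2  -3 ]
[  0   0   0 ]
Pivot entry (3,3) in the last row is zero and there are no rows below to swap with -> zero pivot in column 3 (A is singular).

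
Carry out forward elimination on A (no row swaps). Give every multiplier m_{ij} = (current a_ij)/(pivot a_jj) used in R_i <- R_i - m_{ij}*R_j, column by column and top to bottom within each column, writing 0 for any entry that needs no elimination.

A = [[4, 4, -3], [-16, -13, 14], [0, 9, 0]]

multipliers: -4, 0, 3

Forward elimination:
R2 <- R2 - (-4)*R1:  [ 0  3  2 ]
R3: entry in column 1 is already 0 -> m_{31} = 0 (no row operation needed)
R3 <- R3 - (3)*R2:  [  0   0  -6 ]
Multipliers (in order of application): m_{21} = -4, m_{31} = 0, m_{32} = 3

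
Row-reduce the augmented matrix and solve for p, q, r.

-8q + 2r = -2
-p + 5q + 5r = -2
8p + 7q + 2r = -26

Forward elimination on [A|b]:
R1 <-> R2   (pivot in column 1 was zero)
[ -1   5  5   -2 ]
[  0  -8  2   -2 ]
[  8   7  2  -26 ]
R3 <- R3 - (-8)*R1:  [   0   47   42  -42 ]
R3 <- R3 - (-47/8)*R2:  [      0       0   215/4  -215/4 ]
Row echelon form:
[ -1   5      5  |      -2 ]
[  0  -8      2  |      -2 ]
[  0   0  215/4  |  -215/4 ]
Back-substitution:
r = (-215/4) / (215/4) = -1
q = (-2 - (2)*(-1)) / -8 = 0
p = (-2 - (5)*(0) - (5)*(-1)) / -1 = -3

(-3, 0, -1)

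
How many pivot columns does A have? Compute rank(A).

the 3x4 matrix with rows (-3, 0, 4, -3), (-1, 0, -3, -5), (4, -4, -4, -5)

rank(A) = 3

Row reduction:
R2 <- R2 - (1/3)*R1:  [     0      0  -13/3     -4 ]
R3 <- R3 - (-4/3)*R1:  [   0   -4  4/3   -9 ]
R2 <-> R3   (pivot in column 2 was zero)
[ -3   0      4  -3 ]
[  0  -4    4/3  -9 ]
[  0   0  -13/3  -4 ]
Row echelon form:
[ -3   0      4  -3 ]
[  0  -4    4/3  -9 ]
[  0   0  -13/3  -4 ]
Nonzero rows / pivot columns: 3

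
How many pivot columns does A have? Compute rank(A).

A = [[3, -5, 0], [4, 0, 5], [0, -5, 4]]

Row reduction:
R2 <- R2 - (4/3)*R1:  [    0  20/3     5 ]
R3 <- R3 - (-3/4)*R2:  [    0     0  31/4 ]
Row echelon form:
[ 3    -5     0 ]
[ 0  20/3     5 ]
[ 0     0  31/4 ]
Nonzero rows / pivot columns: 3

rank(A) = 3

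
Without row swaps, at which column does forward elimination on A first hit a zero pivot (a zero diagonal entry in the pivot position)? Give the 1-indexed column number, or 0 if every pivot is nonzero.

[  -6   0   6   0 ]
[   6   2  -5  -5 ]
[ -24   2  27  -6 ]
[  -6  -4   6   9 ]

Naive forward elimination:
R2 <- R2 - (-1)*R1:  [  0   2   1  -5 ]
R3 <- R3 - (4)*R1:  [  0   2   3  -6 ]
R4 <- R4 - (1)*R1:  [  0  -4   0   9 ]
R3 <- R3 - (1)*R2:  [  0   0   2  -1 ]
R4 <- R4 - (-2)*R2:  [  0   0   2  -1 ]
R4 <- R4 - (1)*R3:  [ 0  0  0  0 ]
Matrix at this point:
[ -6  0  6   0 ]
[  0  2  1  -5 ]
[  0  0  2  -1 ]
[  0  0  0   0 ]
Pivot entry (4,4) in the last row is zero and there are no rows below to swap with -> zero pivot in column 4 (A is singular).

first zero-pivot column = 4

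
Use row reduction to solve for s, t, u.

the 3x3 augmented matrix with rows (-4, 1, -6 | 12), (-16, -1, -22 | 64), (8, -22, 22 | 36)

Forward elimination on [A|b]:
R2 <- R2 - (4)*R1:  [  0  -5   2  16 ]
R3 <- R3 - (-2)*R1:  [   0  -20   10   60 ]
R3 <- R3 - (4)*R2:  [  0   0   2  -4 ]
Row echelon form:
[ -4   1  -6  |  12 ]
[  0  -5   2  |  16 ]
[  0   0   2  |  -4 ]
Back-substitution:
u = (-4) / 2 = -2
t = (16 - (2)*(-2)) / -5 = -4
s = (12 - (1)*(-4) - (-6)*(-2)) / -4 = -1

(-1, -4, -2)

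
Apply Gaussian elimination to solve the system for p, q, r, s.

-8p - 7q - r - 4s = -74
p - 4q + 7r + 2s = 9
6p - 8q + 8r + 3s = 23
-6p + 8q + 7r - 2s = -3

Forward elimination on [A|b]:
R2 <- R2 - (-1/8)*R1:  [     0  -39/8   55/8    3/2   -1/4 ]
R3 <- R3 - (-3/4)*R1:  [     0  -53/4   29/4      0  -65/2 ]
R4 <- R4 - (3/4)*R1:  [     0   53/4   31/4      1  105/2 ]
R3 <- R3 - (106/39)*R2:  [        0         0   -446/39    -53/13  -1241/39 ]
R4 <- R4 - (-106/39)*R2:  [       0        0  1031/39    66/13  2021/39 ]
R4 <- R4 - (-1031/446)*R3:  [         0          0          0  -1939/446  -9695/446 ]
Row echelon form:
[ -8     -7       -1         -4  |        -74 ]
[  0  -39/8     55/8        3/2  |       -1/4 ]
[  0      0  -446/39     -53/13  |   -1241/39 ]
[  0      0        0  -1939/446  |  -9695/446 ]
Back-substitution:
s = (-9695/446) / (-1939/446) = 5
r = (-1241/39 - (-53/13)*(5)) / (-446/39) = 1
q = (-1/4 - (55/8)*(1) - (3/2)*(5)) / (-39/8) = 3
p = (-74 - (-7)*(3) - (-1)*(1) - (-4)*(5)) / -8 = 4

(4, 3, 1, 5)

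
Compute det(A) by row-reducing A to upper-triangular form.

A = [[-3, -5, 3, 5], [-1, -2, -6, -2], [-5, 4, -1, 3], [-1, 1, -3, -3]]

Forward elimination:
R2 <- R2 - (1/3)*R1:  [     0   -1/3     -7  -11/3 ]
R3 <- R3 - (5/3)*R1:  [     0   37/3     -6  -16/3 ]
R4 <- R4 - (1/3)*R1:  [     0    8/3     -4  -14/3 ]
R3 <- R3 - (-37)*R2:  [    0     0  -265  -141 ]
R4 <- R4 - (-8)*R2:  [   0    0  -60  -34 ]
R4 <- R4 - (12/53)*R3:  [       0        0        0  -110/53 ]
Upper-triangular form:
[ -3    -5     3        5 ]
[  0  -1/3    -7    -11/3 ]
[  0     0  -265     -141 ]
[  0     0     0  -110/53 ]
det(A) = (-1)^0 * (-3) * (-1/3) * (-265) * (-110/53) = 550  (0 row swaps -> sign +1)

det(A) = 550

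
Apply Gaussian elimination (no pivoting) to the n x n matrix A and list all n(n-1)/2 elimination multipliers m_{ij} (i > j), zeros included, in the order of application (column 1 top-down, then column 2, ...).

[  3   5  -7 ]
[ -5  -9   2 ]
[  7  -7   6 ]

Forward elimination:
R2 <- R2 - (-5/3)*R1:  [     0   -2/3  -29/3 ]
R3 <- R3 - (7/3)*R1:  [     0  -56/3   67/3 ]
R3 <- R3 - (28)*R2:  [   0    0  293 ]
Multipliers (in order of application): m_{21} = -5/3, m_{31} = 7/3, m_{32} = 28

multipliers: -5/3, 7/3, 28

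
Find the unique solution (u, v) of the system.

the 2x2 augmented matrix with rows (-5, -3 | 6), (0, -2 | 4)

(0, -2)

Forward elimination on [A|b]:
Row echelon form:
[ -5  -3  |  6 ]
[  0  -2  |  4 ]
Back-substitution:
v = (4) / -2 = -2
u = (6 - (-3)*(-2)) / -5 = 0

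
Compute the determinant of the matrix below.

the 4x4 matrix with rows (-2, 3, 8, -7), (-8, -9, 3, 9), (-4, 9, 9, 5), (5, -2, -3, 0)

det(A) = -5938

Forward elimination:
R2 <- R2 - (4)*R1:  [   0  -21  -29   37 ]
R3 <- R3 - (2)*R1:  [  0   3  -7  19 ]
R4 <- R4 - (-5/2)*R1:  [     0   11/2     17  -35/2 ]
R3 <- R3 - (-1/7)*R2:  [     0      0  -78/7  170/7 ]
R4 <- R4 - (-11/42)*R2:  [       0        0   395/42  -164/21 ]
R4 <- R4 - (-395/468)*R3:  [        0         0         0  2969/234 ]
Upper-triangular form:
[ -2    3      8        -7 ]
[  0  -21    -29        37 ]
[  0    0  -78/7     170/7 ]
[  0    0      0  2969/234 ]
det(A) = (-1)^0 * (-2) * (-21) * (-78/7) * (2969/234) = -5938  (0 row swaps -> sign +1)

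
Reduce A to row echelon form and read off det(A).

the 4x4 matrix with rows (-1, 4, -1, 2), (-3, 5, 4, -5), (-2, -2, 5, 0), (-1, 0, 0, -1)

Forward elimination:
R2 <- R2 - (3)*R1:  [   0   -7    7  -11 ]
R3 <- R3 - (2)*R1:  [   0  -10    7   -4 ]
R4 <- R4 - (1)*R1:  [  0  -4   1  -3 ]
R3 <- R3 - (10/7)*R2:  [    0     0    -3  82/7 ]
R4 <- R4 - (4/7)*R2:  [    0     0    -3  23/7 ]
R4 <- R4 - (1)*R3:  [     0      0      0  -59/7 ]
Upper-triangular form:
[ -1   4  -1      2 ]
[  0  -7   7    -11 ]
[  0   0  -3   82/7 ]
[  0   0   0  -59/7 ]
det(A) = (-1)^0 * (-1) * (-7) * (-3) * (-59/7) = 177  (0 row swaps -> sign +1)

det(A) = 177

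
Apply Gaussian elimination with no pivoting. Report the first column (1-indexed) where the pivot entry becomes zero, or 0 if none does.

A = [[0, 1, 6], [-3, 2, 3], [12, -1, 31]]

first zero-pivot column = 1

Naive forward elimination:
Pivot entry (1,1) is zero but row 2 has -3 in column 1 -> naive elimination stops; a row interchange (e.g. R1 <-> R2) would be required here.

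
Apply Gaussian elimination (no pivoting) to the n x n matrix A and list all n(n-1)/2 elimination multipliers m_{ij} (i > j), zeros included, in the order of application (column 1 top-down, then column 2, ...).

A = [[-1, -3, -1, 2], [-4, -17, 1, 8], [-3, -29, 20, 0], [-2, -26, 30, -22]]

Forward elimination:
R2 <- R2 - (4)*R1:  [  0  -5   5   0 ]
R3 <- R3 - (3)*R1:  [   0  -20   23   -6 ]
R4 <- R4 - (2)*R1:  [   0  -20   32  -26 ]
R3 <- R3 - (4)*R2:  [  0   0   3  -6 ]
R4 <- R4 - (4)*R2:  [   0    0   12  -26 ]
R4 <- R4 - (4)*R3:  [  0   0   0  -2 ]
Multipliers (in order of application): m_{21} = 4, m_{31} = 3, m_{41} = 2, m_{32} = 4, m_{42} = 4, m_{43} = 4

multipliers: 4, 3, 2, 4, 4, 4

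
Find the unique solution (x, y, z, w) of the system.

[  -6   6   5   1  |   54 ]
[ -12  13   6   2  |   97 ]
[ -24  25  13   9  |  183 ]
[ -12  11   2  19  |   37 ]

Forward elimination on [A|b]:
R2 <- R2 - (2)*R1:  [   0    1   -4    0  -11 ]
R3 <- R3 - (4)*R1:  [   0    1   -7    5  -33 ]
R4 <- R4 - (2)*R1:  [   0   -1   -8   17  -71 ]
R3 <- R3 - (1)*R2:  [   0    0   -3    5  -22 ]
R4 <- R4 - (-1)*R2:  [   0    0  -12   17  -82 ]
R4 <- R4 - (4)*R3:  [  0   0   0  -3   6 ]
Row echelon form:
[ -6  6   5   1  |   54 ]
[  0  1  -4   0  |  -11 ]
[  0  0  -3   5  |  -22 ]
[  0  0   0  -3  |    6 ]
Back-substitution:
w = (6) / -3 = -2
z = (-22 - (5)*(-2)) / -3 = 4
y = (-11 - (-4)*(4)) / 1 = 5
x = (54 - (6)*(5) - (5)*(4) - (1)*(-2)) / -6 = -1

(-1, 5, 4, -2)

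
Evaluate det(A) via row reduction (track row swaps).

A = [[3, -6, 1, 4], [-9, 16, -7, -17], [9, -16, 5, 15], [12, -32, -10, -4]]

det(A) = -24

Forward elimination:
R2 <- R2 - (-3)*R1:  [  0  -2  -4  -5 ]
R3 <- R3 - (3)*R1:  [ 0  2  2  3 ]
R4 <- R4 - (4)*R1:  [   0   -8  -14  -20 ]
R3 <- R3 - (-1)*R2:  [  0   0  -2  -2 ]
R4 <- R4 - (4)*R2:  [ 0  0  2  0 ]
R4 <- R4 - (-1)*R3:  [  0   0   0  -2 ]
Upper-triangular form:
[ 3  -6   1   4 ]
[ 0  -2  -4  -5 ]
[ 0   0  -2  -2 ]
[ 0   0   0  -2 ]
det(A) = (-1)^0 * (3) * (-2) * (-2) * (-2) = -24  (0 row swaps -> sign +1)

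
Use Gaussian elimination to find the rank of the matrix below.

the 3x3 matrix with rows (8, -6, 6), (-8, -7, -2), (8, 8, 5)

Row reduction:
R2 <- R2 - (-1)*R1:  [   0  -13    4 ]
R3 <- R3 - (1)*R1:  [  0  14  -1 ]
R3 <- R3 - (-14/13)*R2:  [     0      0  43/13 ]
Row echelon form:
[ 8   -6      6 ]
[ 0  -13      4 ]
[ 0    0  43/13 ]
Nonzero rows / pivot columns: 3

rank(A) = 3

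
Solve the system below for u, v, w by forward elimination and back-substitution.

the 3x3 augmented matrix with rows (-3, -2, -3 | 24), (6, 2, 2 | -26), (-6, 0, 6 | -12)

(-2, -3, -4)

Forward elimination on [A|b]:
R2 <- R2 - (-2)*R1:  [  0  -2  -4  22 ]
R3 <- R3 - (2)*R1:  [   0    4   12  -60 ]
R3 <- R3 - (-2)*R2:  [   0    0    4  -16 ]
Row echelon form:
[ -3  -2  -3  |   24 ]
[  0  -2  -4  |   22 ]
[  0   0   4  |  -16 ]
Back-substitution:
w = (-16) / 4 = -4
v = (22 - (-4)*(-4)) / -2 = -3
u = (24 - (-2)*(-3) - (-3)*(-4)) / -3 = -2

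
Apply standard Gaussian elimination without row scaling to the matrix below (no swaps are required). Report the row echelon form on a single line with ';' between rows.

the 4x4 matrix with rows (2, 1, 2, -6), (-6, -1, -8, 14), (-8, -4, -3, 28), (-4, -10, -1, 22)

Forward elimination:
R2 <- R2 - (-3)*R1:  [  0   2  -2  -4 ]
R3 <- R3 - (-4)*R1:  [ 0  0  5  4 ]
R4 <- R4 - (-2)*R1:  [  0  -8   3  10 ]
R4 <- R4 - (-4)*R2:  [  0   0  -5  -6 ]
R4 <- R4 - (-1)*R3:  [  0   0   0  -2 ]
Row echelon form:
[ 2  1   2  -6 ]
[ 0  2  -2  -4 ]
[ 0  0   5   4 ]
[ 0  0   0  -2 ]

REF = [2 1 2 -6; 0 2 -2 -4; 0 0 5 4; 0 0 0 -2]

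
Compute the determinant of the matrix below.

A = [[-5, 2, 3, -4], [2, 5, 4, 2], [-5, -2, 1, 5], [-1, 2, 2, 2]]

Forward elimination:
R2 <- R2 - (-2/5)*R1:  [    0  29/5  26/5   2/5 ]
R3 <- R3 - (1)*R1:  [  0  -4  -2   9 ]
R4 <- R4 - (1/5)*R1:  [    0   8/5   7/5  14/5 ]
R3 <- R3 - (-20/29)*R2:  [      0       0   46/29  269/29 ]
R4 <- R4 - (8/29)*R2:  [     0      0  -1/29  78/29 ]
R4 <- R4 - (-1/46)*R3:  [      0       0       0  133/46 ]
Upper-triangular form:
[ -5     2      3      -4 ]
[  0  29/5   26/5     2/5 ]
[  0     0  46/29  269/29 ]
[  0     0      0  133/46 ]
det(A) = (-1)^0 * (-5) * (29/5) * (46/29) * (133/46) = -133  (0 row swaps -> sign +1)

det(A) = -133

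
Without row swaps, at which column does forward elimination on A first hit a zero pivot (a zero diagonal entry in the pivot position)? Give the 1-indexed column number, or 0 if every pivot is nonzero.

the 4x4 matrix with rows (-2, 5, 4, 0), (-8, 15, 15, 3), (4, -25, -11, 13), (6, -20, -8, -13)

first zero-pivot column = 3

Naive forward elimination:
R2 <- R2 - (4)*R1:  [  0  -5  -1   3 ]
R3 <- R3 - (-2)*R1:  [   0  -15   -3   13 ]
R4 <- R4 - (-3)*R1:  [   0   -5    4  -13 ]
R3 <- R3 - (3)*R2:  [ 0  0  0  4 ]
R4 <- R4 - (1)*R2:  [   0    0    5  -16 ]
Matrix at this point:
[ -2   5   4    0 ]
[  0  -5  -1    3 ]
[  0   0   0    4 ]
[  0   0   5  -16 ]
Pivot entry (3,3) is zero but row 4 has 5 in column 3 -> naive elimination stops; a row interchange (e.g. R3 <-> R4) would be required here.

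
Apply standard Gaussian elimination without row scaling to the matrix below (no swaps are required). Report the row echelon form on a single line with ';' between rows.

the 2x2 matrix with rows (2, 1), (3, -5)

Forward elimination:
R2 <- R2 - (3/2)*R1:  [     0  -13/2 ]
Row echelon form:
[ 2      1 ]
[ 0  -13/2 ]

REF = [2 1; 0 -13/2]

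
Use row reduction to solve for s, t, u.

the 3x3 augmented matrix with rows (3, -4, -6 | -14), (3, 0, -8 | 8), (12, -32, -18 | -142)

Forward elimination on [A|b]:
R2 <- R2 - (1)*R1:  [  0   4  -2  22 ]
R3 <- R3 - (4)*R1:  [   0  -16    6  -86 ]
R3 <- R3 - (-4)*R2:  [  0   0  -2   2 ]
Row echelon form:
[ 3  -4  -6  |  -14 ]
[ 0   4  -2  |   22 ]
[ 0   0  -2  |    2 ]
Back-substitution:
u = (2) / -2 = -1
t = (22 - (-2)*(-1)) / 4 = 5
s = (-14 - (-4)*(5) - (-6)*(-1)) / 3 = 0

(0, 5, -1)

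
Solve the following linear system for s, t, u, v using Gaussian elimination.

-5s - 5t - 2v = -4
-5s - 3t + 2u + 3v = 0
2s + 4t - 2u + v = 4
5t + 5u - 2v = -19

(1, -1, -2, 2)

Forward elimination on [A|b]:
R2 <- R2 - (1)*R1:  [ 0  2  2  5  4 ]
R3 <- R3 - (-2/5)*R1:  [    0     2    -2   1/5  12/5 ]
R3 <- R3 - (1)*R2:  [     0      0     -4  -24/5   -8/5 ]
R4 <- R4 - (5/2)*R2:  [     0      0      0  -29/2    -29 ]
Row echelon form:
[ -5  -5   0     -2  |    -4 ]
[  0   2   2      5  |     4 ]
[  0   0  -4  -24/5  |  -8/5 ]
[  0   0   0  -29/2  |   -29 ]
Back-substitution:
v = (-29) / (-29/2) = 2
u = (-8/5 - (-24/5)*(2)) / -4 = -2
t = (4 - (2)*(-2) - (5)*(2)) / 2 = -1
s = (-4 - (-5)*(-1) - (-2)*(2)) / -5 = 1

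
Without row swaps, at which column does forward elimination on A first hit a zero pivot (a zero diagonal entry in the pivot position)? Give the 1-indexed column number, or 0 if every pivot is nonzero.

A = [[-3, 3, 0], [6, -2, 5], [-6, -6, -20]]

first zero-pivot column = 0

Naive forward elimination:
R2 <- R2 - (-2)*R1:  [ 0  4  5 ]
R3 <- R3 - (2)*R1:  [   0  -12  -20 ]
R3 <- R3 - (-3)*R2:  [  0   0  -5 ]
All pivots nonzero; naive elimination completes without hitting a zero pivot.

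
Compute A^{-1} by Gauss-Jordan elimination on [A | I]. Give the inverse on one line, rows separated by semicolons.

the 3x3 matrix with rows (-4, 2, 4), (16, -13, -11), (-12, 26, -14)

inverse = [-39/10 -11/10 -1/4; -89/30 -13/15 -1/6; -13/6 -2/3 -1/6]

Gauss-Jordan on [A | I]:
R1 <- (1/-4)*R1:  [    1  -1/2    -1  |  -1/4     0     0 ]
R2 <- R2 - (16)*R1:  [  0  -5   5  |   4   1   0 ]
R3 <- R3 - (-12)*R1:  [   0   20  -26  |   -3    0    1 ]
R2 <- (1/-5)*R2:  [    0     1    -1  |  -4/5  -1/5     0 ]
R1 <- R1 - (-1/2)*R2:  [      1       0    -3/2  |  -13/20   -1/10       0 ]
R3 <- R3 - (20)*R2:  [  0   0  -6  |  13   4   1 ]
R3 <- (1/-6)*R3:  [     0      0      1  |  -13/6   -2/3   -1/6 ]
R1 <- R1 - (-3/2)*R3:  [      1       0       0  |  -39/10  -11/10    -1/4 ]
R2 <- R2 - (-1)*R3:  [      0       1       0  |  -89/30  -13/15    -1/6 ]
Right block of [I | A^{-1}] is the inverse:
[ -39/10  -11/10  -1/4 ]
[ -89/30  -13/15  -1/6 ]
[  -13/6    -2/3  -1/6 ]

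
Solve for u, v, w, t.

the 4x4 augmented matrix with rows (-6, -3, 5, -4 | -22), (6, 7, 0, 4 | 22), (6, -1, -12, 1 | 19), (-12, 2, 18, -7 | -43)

Forward elimination on [A|b]:
R2 <- R2 - (-1)*R1:  [ 0  4  5  0  0 ]
R3 <- R3 - (-1)*R1:  [  0  -4  -7  -3  -3 ]
R4 <- R4 - (2)*R1:  [ 0  8  8  1  1 ]
R3 <- R3 - (-1)*R2:  [  0   0  -2  -3  -3 ]
R4 <- R4 - (2)*R2:  [  0   0  -2   1   1 ]
R4 <- R4 - (1)*R3:  [ 0  0  0  4  4 ]
Row echelon form:
[ -6  -3   5  -4  |  -22 ]
[  0   4   5   0  |    0 ]
[  0   0  -2  -3  |   -3 ]
[  0   0   0   4  |    4 ]
Back-substitution:
t = (4) / 4 = 1
w = (-3 - (-3)*(1)) / -2 = 0
v = (0 - (5)*(0)) / 4 = 0
u = (-22 - (-3)*(0) - (5)*(0) - (-4)*(1)) / -6 = 3

(3, 0, 0, 1)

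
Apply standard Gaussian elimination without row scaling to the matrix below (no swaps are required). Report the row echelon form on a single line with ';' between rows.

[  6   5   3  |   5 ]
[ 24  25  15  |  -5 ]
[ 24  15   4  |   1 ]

REF = [6 5 3 5; 0 5 3 -25; 0 0 -5 -44]

Forward elimination:
R2 <- R2 - (4)*R1:  [   0    5    3  -25 ]
R3 <- R3 - (4)*R1:  [   0   -5   -8  -19 ]
R3 <- R3 - (-1)*R2:  [   0    0   -5  -44 ]
Row echelon form:
[ 6  5   3  |    5 ]
[ 0  5   3  |  -25 ]
[ 0  0  -5  |  -44 ]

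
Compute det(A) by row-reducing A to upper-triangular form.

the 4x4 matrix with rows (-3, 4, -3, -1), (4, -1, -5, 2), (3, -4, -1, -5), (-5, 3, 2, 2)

det(A) = 268

Forward elimination:
R2 <- R2 - (-4/3)*R1:  [    0  13/3    -9   2/3 ]
R3 <- R3 - (-1)*R1:  [  0   0  -4  -6 ]
R4 <- R4 - (5/3)*R1:  [     0  -11/3      7   11/3 ]
R4 <- R4 - (-11/13)*R2:  [     0      0  -8/13  55/13 ]
R4 <- R4 - (2/13)*R3:  [     0      0      0  67/13 ]
Upper-triangular form:
[ -3     4  -3     -1 ]
[  0  13/3  -9    2/3 ]
[  0     0  -4     -6 ]
[  0     0   0  67/13 ]
det(A) = (-1)^0 * (-3) * (13/3) * (-4) * (67/13) = 268  (0 row swaps -> sign +1)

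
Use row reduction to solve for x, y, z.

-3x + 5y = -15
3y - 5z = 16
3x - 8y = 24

Forward elimination on [A|b]:
R3 <- R3 - (-1)*R1:  [  0  -3   0   9 ]
R3 <- R3 - (-1)*R2:  [  0   0  -5  25 ]
Row echelon form:
[ -3  5   0  |  -15 ]
[  0  3  -5  |   16 ]
[  0  0  -5  |   25 ]
Back-substitution:
z = (25) / -5 = -5
y = (16 - (-5)*(-5)) / 3 = -3
x = (-15 - (5)*(-3)) / -3 = 0

(0, -3, -5)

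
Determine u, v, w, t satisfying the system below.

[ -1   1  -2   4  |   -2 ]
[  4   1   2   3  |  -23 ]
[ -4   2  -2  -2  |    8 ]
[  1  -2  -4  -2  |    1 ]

Forward elimination on [A|b]:
R2 <- R2 - (-4)*R1:  [   0    5   -6   19  -31 ]
R3 <- R3 - (4)*R1:  [   0   -2    6  -18   16 ]
R4 <- R4 - (-1)*R1:  [  0  -1  -6   2  -1 ]
R3 <- R3 - (-2/5)*R2:  [     0      0   18/5  -52/5   18/5 ]
R4 <- R4 - (-1/5)*R2:  [     0      0  -36/5   29/5  -36/5 ]
R4 <- R4 - (-2)*R3:  [   0    0    0  -15    0 ]
Row echelon form:
[ -1  1    -2      4  |    -2 ]
[  0  5    -6     19  |   -31 ]
[  0  0  18/5  -52/5  |  18/5 ]
[  0  0     0    -15  |     0 ]
Back-substitution:
t = (0) / -15 = 0
w = (18/5 - (-52/5)*(0)) / (18/5) = 1
v = (-31 - (-6)*(1) - (19)*(0)) / 5 = -5
u = (-2 - (1)*(-5) - (-2)*(1) - (4)*(0)) / -1 = -5

(-5, -5, 1, 0)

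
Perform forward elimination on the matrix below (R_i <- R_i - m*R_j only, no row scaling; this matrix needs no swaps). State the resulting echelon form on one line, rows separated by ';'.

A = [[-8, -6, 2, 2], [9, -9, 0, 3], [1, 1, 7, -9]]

REF = [-8 -6 2 2; 0 -63/4 9/4 21/4; 0 0 51/7 -26/3]

Forward elimination:
R2 <- R2 - (-9/8)*R1:  [     0  -63/4    9/4   21/4 ]
R3 <- R3 - (-1/8)*R1:  [     0    1/4   29/4  -35/4 ]
R3 <- R3 - (-1/63)*R2:  [     0      0   51/7  -26/3 ]
Row echelon form:
[ -8     -6     2      2 ]
[  0  -63/4   9/4   21/4 ]
[  0      0  51/7  -26/3 ]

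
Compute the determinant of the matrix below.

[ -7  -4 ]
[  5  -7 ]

det(A) = 69

Forward elimination:
R2 <- R2 - (-5/7)*R1:  [     0  -69/7 ]
Upper-triangular form:
[ -7     -4 ]
[  0  -69/7 ]
det(A) = (-1)^0 * (-7) * (-69/7) = 69  (0 row swaps -> sign +1)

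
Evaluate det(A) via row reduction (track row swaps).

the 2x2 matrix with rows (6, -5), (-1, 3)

det(A) = 13

Forward elimination:
R2 <- R2 - (-1/6)*R1:  [    0  13/6 ]
Upper-triangular form:
[ 6    -5 ]
[ 0  13/6 ]
det(A) = (-1)^0 * (6) * (13/6) = 13  (0 row swaps -> sign +1)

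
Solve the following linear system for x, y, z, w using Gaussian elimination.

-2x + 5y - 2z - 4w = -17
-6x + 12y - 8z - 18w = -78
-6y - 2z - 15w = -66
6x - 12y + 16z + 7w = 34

Forward elimination on [A|b]:
R2 <- R2 - (3)*R1:  [   0   -3   -2   -6  -27 ]
R4 <- R4 - (-3)*R1:  [   0    3   10   -5  -17 ]
R3 <- R3 - (2)*R2:  [   0    0    2   -3  -12 ]
R4 <- R4 - (-1)*R2:  [   0    0    8  -11  -44 ]
R4 <- R4 - (4)*R3:  [ 0  0  0  1  4 ]
Row echelon form:
[ -2   5  -2  -4  |  -17 ]
[  0  -3  -2  -6  |  -27 ]
[  0   0   2  -3  |  -12 ]
[  0   0   0   1  |    4 ]
Back-substitution:
w = (4) / 1 = 4
z = (-12 - (-3)*(4)) / 2 = 0
y = (-27 - (-2)*(0) - (-6)*(4)) / -3 = 1
x = (-17 - (5)*(1) - (-2)*(0) - (-4)*(4)) / -2 = 3

(3, 1, 0, 4)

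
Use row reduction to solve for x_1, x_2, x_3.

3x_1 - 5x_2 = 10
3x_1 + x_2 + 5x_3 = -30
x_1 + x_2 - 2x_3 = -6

Forward elimination on [A|b]:
R2 <- R2 - (1)*R1:  [   0    6    5  -40 ]
R3 <- R3 - (1/3)*R1:  [     0    8/3     -2  -28/3 ]
R3 <- R3 - (4/9)*R2:  [     0      0  -38/9   76/9 ]
Row echelon form:
[ 3  -5      0  |    10 ]
[ 0   6      5  |   -40 ]
[ 0   0  -38/9  |  76/9 ]
Back-substitution:
x_3 = (76/9) / (-38/9) = -2
x_2 = (-40 - (5)*(-2)) / 6 = -5
x_1 = (10 - (-5)*(-5)) / 3 = -5

(-5, -5, -2)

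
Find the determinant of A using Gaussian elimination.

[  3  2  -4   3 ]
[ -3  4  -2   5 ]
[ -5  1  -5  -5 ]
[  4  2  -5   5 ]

Forward elimination:
R2 <- R2 - (-1)*R1:  [  0   6  -6   8 ]
R3 <- R3 - (-5/3)*R1:  [     0   13/3  -35/3      0 ]
R4 <- R4 - (4/3)*R1:  [    0  -2/3   1/3     1 ]
R3 <- R3 - (13/18)*R2:  [     0      0  -22/3  -52/9 ]
R4 <- R4 - (-1/9)*R2:  [    0     0  -1/3  17/9 ]
R4 <- R4 - (1/22)*R3:  [     0      0      0  71/33 ]
Upper-triangular form:
[ 3  2     -4      3 ]
[ 0  6     -6      8 ]
[ 0  0  -22/3  -52/9 ]
[ 0  0      0  71/33 ]
det(A) = (-1)^0 * (3) * (6) * (-22/3) * (71/33) = -284  (0 row swaps -> sign +1)

det(A) = -284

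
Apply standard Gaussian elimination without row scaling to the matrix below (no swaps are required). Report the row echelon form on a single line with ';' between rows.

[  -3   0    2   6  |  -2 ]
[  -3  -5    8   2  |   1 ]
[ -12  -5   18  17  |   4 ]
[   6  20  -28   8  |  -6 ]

Forward elimination:
R2 <- R2 - (1)*R1:  [  0  -5   6  -4   3 ]
R3 <- R3 - (4)*R1:  [  0  -5  10  -7  12 ]
R4 <- R4 - (-2)*R1:  [   0   20  -24   20  -10 ]
R3 <- R3 - (1)*R2:  [  0   0   4  -3   9 ]
R4 <- R4 - (-4)*R2:  [ 0  0  0  4  2 ]
Row echelon form:
[ -3   0  2   6  |  -2 ]
[  0  -5  6  -4  |   3 ]
[  0   0  4  -3  |   9 ]
[  0   0  0   4  |   2 ]

REF = [-3 0 2 6 -2; 0 -5 6 -4 3; 0 0 4 -3 9; 0 0 0 4 2]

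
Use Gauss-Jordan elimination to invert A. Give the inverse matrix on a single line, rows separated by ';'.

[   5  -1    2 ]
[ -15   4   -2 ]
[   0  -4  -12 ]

inverse = [-14/5 -1 -3/10; -9 -3 -1; 3 1 1/4]

Gauss-Jordan on [A | I]:
R1 <- (1/5)*R1:  [    1  -1/5   2/5  |   1/5     0     0 ]
R2 <- R2 - (-15)*R1:  [ 0  1  4  |  3  1  0 ]
R1 <- R1 - (-1/5)*R2:  [   1    0  6/5  |  4/5  1/5    0 ]
R3 <- R3 - (-4)*R2:  [  0   0   4  |  12   4   1 ]
R3 <- (1/4)*R3:  [   0    0    1  |    3    1  1/4 ]
R1 <- R1 - (6/5)*R3:  [     1      0      0  |  -14/5     -1  -3/10 ]
R2 <- R2 - (4)*R3:  [  0   1   0  |  -9  -3  -1 ]
Right block of [I | A^{-1}] is the inverse:
[ -14/5  -1  -3/10 ]
[    -9  -3     -1 ]
[     3   1    1/4 ]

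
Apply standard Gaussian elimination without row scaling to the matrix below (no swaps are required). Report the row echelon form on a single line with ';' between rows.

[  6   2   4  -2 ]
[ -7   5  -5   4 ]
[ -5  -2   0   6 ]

Forward elimination:
R2 <- R2 - (-7/6)*R1:  [    0  22/3  -1/3   5/3 ]
R3 <- R3 - (-5/6)*R1:  [    0  -1/3  10/3  13/3 ]
R3 <- R3 - (-1/22)*R2:  [     0      0  73/22  97/22 ]
Row echelon form:
[ 6     2      4     -2 ]
[ 0  22/3   -1/3    5/3 ]
[ 0     0  73/22  97/22 ]

REF = [6 2 4 -2; 0 22/3 -1/3 5/3; 0 0 73/22 97/22]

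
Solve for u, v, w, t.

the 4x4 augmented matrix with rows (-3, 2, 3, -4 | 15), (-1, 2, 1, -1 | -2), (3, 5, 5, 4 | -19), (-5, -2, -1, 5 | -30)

Forward elimination on [A|b]:
R2 <- R2 - (1/3)*R1:  [   0  4/3    0  1/3   -7 ]
R3 <- R3 - (-1)*R1:  [  0   7   8   0  -4 ]
R4 <- R4 - (5/3)*R1:  [     0  -16/3     -6   35/3    -55 ]
R3 <- R3 - (21/4)*R2:  [     0      0      8   -7/4  131/4 ]
R4 <- R4 - (-4)*R2:  [   0    0   -6   13  -83 ]
R4 <- R4 - (-3/4)*R3:  [       0        0        0   187/16  -935/16 ]
Row echelon form:
[ -3    2  3      -4  |       15 ]
[  0  4/3  0     1/3  |       -7 ]
[  0    0  8    -7/4  |    131/4 ]
[  0    0  0  187/16  |  -935/16 ]
Back-substitution:
t = (-935/16) / (187/16) = -5
w = (131/4 - (-7/4)*(-5)) / 8 = 3
v = (-7 - (1/3)*(-5)) / (4/3) = -4
u = (15 - (2)*(-4) - (3)*(3) - (-4)*(-5)) / -3 = 2

(2, -4, 3, -5)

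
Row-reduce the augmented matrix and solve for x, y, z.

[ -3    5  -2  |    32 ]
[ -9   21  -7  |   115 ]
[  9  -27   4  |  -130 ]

Forward elimination on [A|b]:
R2 <- R2 - (3)*R1:  [  0   6  -1  19 ]
R3 <- R3 - (-3)*R1:  [   0  -12   -2  -34 ]
R3 <- R3 - (-2)*R2:  [  0   0  -4   4 ]
Row echelon form:
[ -3  5  -2  |  32 ]
[  0  6  -1  |  19 ]
[  0  0  -4  |   4 ]
Back-substitution:
z = (4) / -4 = -1
y = (19 - (-1)*(-1)) / 6 = 3
x = (32 - (5)*(3) - (-2)*(-1)) / -3 = -5

(-5, 3, -1)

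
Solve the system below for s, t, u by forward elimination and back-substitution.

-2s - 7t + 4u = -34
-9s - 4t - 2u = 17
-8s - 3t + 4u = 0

Forward elimination on [A|b]:
R2 <- R2 - (9/2)*R1:  [    0  55/2   -20   170 ]
R3 <- R3 - (4)*R1:  [   0   25  -12  136 ]
R3 <- R3 - (10/11)*R2:  [       0        0    68/11  -204/11 ]
Row echelon form:
[ -2    -7      4  |      -34 ]
[  0  55/2    -20  |      170 ]
[  0     0  68/11  |  -204/11 ]
Back-substitution:
u = (-204/11) / (68/11) = -3
t = (170 - (-20)*(-3)) / (55/2) = 4
s = (-34 - (-7)*(4) - (4)*(-3)) / -2 = -3

(-3, 4, -3)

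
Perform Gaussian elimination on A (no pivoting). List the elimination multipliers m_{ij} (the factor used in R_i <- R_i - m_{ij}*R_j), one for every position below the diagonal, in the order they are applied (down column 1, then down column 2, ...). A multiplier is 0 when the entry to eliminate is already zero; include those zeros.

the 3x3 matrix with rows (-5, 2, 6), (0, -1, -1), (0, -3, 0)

Forward elimination:
R2: entry in column 1 is already 0 -> m_{21} = 0 (no row operation needed)
R3: entry in column 1 is already 0 -> m_{31} = 0 (no row operation needed)
R3 <- R3 - (3)*R2:  [ 0  0  3 ]
Multipliers (in order of application): m_{21} = 0, m_{31} = 0, m_{32} = 3

multipliers: 0, 0, 3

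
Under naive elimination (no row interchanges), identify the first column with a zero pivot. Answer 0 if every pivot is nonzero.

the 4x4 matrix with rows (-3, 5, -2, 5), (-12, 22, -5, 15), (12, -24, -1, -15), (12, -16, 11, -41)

Naive forward elimination:
R2 <- R2 - (4)*R1:  [  0   2   3  -5 ]
R3 <- R3 - (-4)*R1:  [  0  -4  -9   5 ]
R4 <- R4 - (-4)*R1:  [   0    4    3  -21 ]
R3 <- R3 - (-2)*R2:  [  0   0  -3  -5 ]
R4 <- R4 - (2)*R2:  [   0    0   -3  -11 ]
R4 <- R4 - (1)*R3:  [  0   0   0  -6 ]
All pivots nonzero; naive elimination completes without hitting a zero pivot.

first zero-pivot column = 0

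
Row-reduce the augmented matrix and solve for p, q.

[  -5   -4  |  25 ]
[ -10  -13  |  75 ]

Forward elimination on [A|b]:
R2 <- R2 - (2)*R1:  [  0  -5  25 ]
Row echelon form:
[ -5  -4  |  25 ]
[  0  -5  |  25 ]
Back-substitution:
q = (25) / -5 = -5
p = (25 - (-4)*(-5)) / -5 = -1

(-1, -5)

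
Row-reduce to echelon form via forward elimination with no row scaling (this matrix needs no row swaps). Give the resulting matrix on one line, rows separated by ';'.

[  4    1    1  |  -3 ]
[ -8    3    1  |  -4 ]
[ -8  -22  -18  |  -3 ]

REF = [4 1 1 -3; 0 5 3 -10; 0 0 -4 -49]

Forward elimination:
R2 <- R2 - (-2)*R1:  [   0    5    3  -10 ]
R3 <- R3 - (-2)*R1:  [   0  -20  -16   -9 ]
R3 <- R3 - (-4)*R2:  [   0    0   -4  -49 ]
Row echelon form:
[ 4  1   1  |   -3 ]
[ 0  5   3  |  -10 ]
[ 0  0  -4  |  -49 ]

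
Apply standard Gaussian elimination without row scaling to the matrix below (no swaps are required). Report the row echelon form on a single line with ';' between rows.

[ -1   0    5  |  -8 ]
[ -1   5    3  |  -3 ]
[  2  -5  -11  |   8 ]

REF = [-1 0 5 -8; 0 5 -2 5; 0 0 -3 -3]

Forward elimination:
R2 <- R2 - (1)*R1:  [  0   5  -2   5 ]
R3 <- R3 - (-2)*R1:  [  0  -5  -1  -8 ]
R3 <- R3 - (-1)*R2:  [  0   0  -3  -3 ]
Row echelon form:
[ -1  0   5  |  -8 ]
[  0  5  -2  |   5 ]
[  0  0  -3  |  -3 ]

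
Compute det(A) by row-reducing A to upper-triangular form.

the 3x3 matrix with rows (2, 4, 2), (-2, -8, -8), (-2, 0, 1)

Forward elimination:
R2 <- R2 - (-1)*R1:  [  0  -4  -6 ]
R3 <- R3 - (-1)*R1:  [ 0  4  3 ]
R3 <- R3 - (-1)*R2:  [  0   0  -3 ]
Upper-triangular form:
[ 2   4   2 ]
[ 0  -4  -6 ]
[ 0   0  -3 ]
det(A) = (-1)^0 * (2) * (-4) * (-3) = 24  (0 row swaps -> sign +1)

det(A) = 24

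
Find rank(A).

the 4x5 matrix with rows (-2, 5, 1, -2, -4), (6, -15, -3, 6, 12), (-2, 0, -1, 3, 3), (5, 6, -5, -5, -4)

Row reduction:
R2 <- R2 - (-3)*R1:  [ 0  0  0  0  0 ]
R3 <- R3 - (1)*R1:  [  0  -5  -2   5   7 ]
R4 <- R4 - (-5/2)*R1:  [    0  37/2  -5/2   -10   -14 ]
R2 <-> R3   (pivot in column 2 was zero)
[ -2     5     1   -2   -4 ]
[  0    -5    -2    5    7 ]
[  0     0     0    0    0 ]
[  0  37/2  -5/2  -10  -14 ]
R4 <- R4 - (-37/10)*R2:  [      0       0  -99/10    17/2  119/10 ]
R3 <-> R4   (pivot in column 3 was zero)
[ -2   5       1    -2      -4 ]
[  0  -5      -2     5       7 ]
[  0   0  -99/10  17/2  119/10 ]
[  0   0       0     0       0 ]
Row echelon form:
[ -2   5       1    -2      -4 ]
[  0  -5      -2     5       7 ]
[  0   0  -99/10  17/2  119/10 ]
[  0   0       0     0       0 ]
Nonzero rows / pivot columns: 3

rank(A) = 3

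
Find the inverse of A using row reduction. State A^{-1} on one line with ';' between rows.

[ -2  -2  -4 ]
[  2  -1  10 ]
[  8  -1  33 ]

Gauss-Jordan on [A | I]:
R1 <- (1/-2)*R1:  [    1     1     2  |  -1/2     0     0 ]
R2 <- R2 - (2)*R1:  [  0  -3   6  |   1   1   0 ]
R3 <- R3 - (8)*R1:  [  0  -9  17  |   4   0   1 ]
R2 <- (1/-3)*R2:  [    0     1    -2  |  -1/3  -1/3     0 ]
R1 <- R1 - (1)*R2:  [    1     0     4  |  -1/6   1/3     0 ]
R3 <- R3 - (-9)*R2:  [  0   0  -1  |   1  -3   1 ]
R3 <- (1/-1)*R3:  [  0   0   1  |  -1   3  -1 ]
R1 <- R1 - (4)*R3:  [     1      0      0  |   23/6  -35/3      4 ]
R2 <- R2 - (-2)*R3:  [    0     1     0  |  -7/3  17/3    -2 ]
Right block of [I | A^{-1}] is the inverse:
[ 23/6  -35/3   4 ]
[ -7/3   17/3  -2 ]
[   -1      3  -1 ]

inverse = [23/6 -35/3 4; -7/3 17/3 -2; -1 3 -1]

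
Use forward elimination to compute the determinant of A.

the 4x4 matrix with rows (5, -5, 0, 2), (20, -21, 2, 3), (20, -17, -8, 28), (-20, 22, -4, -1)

Forward elimination:
R2 <- R2 - (4)*R1:  [  0  -1   2  -5 ]
R3 <- R3 - (4)*R1:  [  0   3  -8  20 ]
R4 <- R4 - (-4)*R1:  [  0   2  -4   7 ]
R3 <- R3 - (-3)*R2:  [  0   0  -2   5 ]
R4 <- R4 - (-2)*R2:  [  0   0   0  -3 ]
Upper-triangular form:
[ 5  -5   0   2 ]
[ 0  -1   2  -5 ]
[ 0   0  -2   5 ]
[ 0   0   0  -3 ]
det(A) = (-1)^0 * (5) * (-1) * (-2) * (-3) = -30  (0 row swaps -> sign +1)

det(A) = -30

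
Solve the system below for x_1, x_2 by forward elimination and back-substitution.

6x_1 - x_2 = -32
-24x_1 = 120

(-5, 2)

Forward elimination on [A|b]:
R2 <- R2 - (-4)*R1:  [  0  -4  -8 ]
Row echelon form:
[ 6  -1  |  -32 ]
[ 0  -4  |   -8 ]
Back-substitution:
x_2 = (-8) / -4 = 2
x_1 = (-32 - (-1)*(2)) / 6 = -5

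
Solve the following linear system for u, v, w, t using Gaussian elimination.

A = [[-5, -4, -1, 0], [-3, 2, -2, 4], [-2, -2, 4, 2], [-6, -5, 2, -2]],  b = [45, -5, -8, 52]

(-5, -4, -4, -5)

Forward elimination on [A|b]:
R2 <- R2 - (3/5)*R1:  [    0  22/5  -7/5     4   -32 ]
R3 <- R3 - (2/5)*R1:  [    0  -2/5  22/5     2   -26 ]
R4 <- R4 - (6/5)*R1:  [    0  -1/5  16/5    -2    -2 ]
R3 <- R3 - (-1/11)*R2:  [       0        0    47/11    26/11  -318/11 ]
R4 <- R4 - (-1/22)*R2:  [      0       0   69/22  -20/11  -38/11 ]
R4 <- R4 - (69/94)*R3:  [       0        0        0  -167/47   835/47 ]
Row echelon form:
[ -5    -4     -1        0  |       45 ]
[  0  22/5   -7/5        4  |      -32 ]
[  0     0  47/11    26/11  |  -318/11 ]
[  0     0      0  -167/47  |   835/47 ]
Back-substitution:
t = (835/47) / (-167/47) = -5
w = (-318/11 - (26/11)*(-5)) / (47/11) = -4
v = (-32 - (-7/5)*(-4) - (4)*(-5)) / (22/5) = -4
u = (45 - (-4)*(-4) - (-1)*(-4)) / -5 = -5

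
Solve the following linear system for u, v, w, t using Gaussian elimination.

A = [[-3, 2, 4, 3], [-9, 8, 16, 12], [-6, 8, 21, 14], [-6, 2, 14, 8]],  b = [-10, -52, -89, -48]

Forward elimination on [A|b]:
R2 <- R2 - (3)*R1:  [   0    2    4    3  -22 ]
R3 <- R3 - (2)*R1:  [   0    4   13    8  -69 ]
R4 <- R4 - (2)*R1:  [   0   -2    6    2  -28 ]
R3 <- R3 - (2)*R2:  [   0    0    5    2  -25 ]
R4 <- R4 - (-1)*R2:  [   0    0   10    5  -50 ]
R4 <- R4 - (2)*R3:  [ 0  0  0  1  0 ]
Row echelon form:
[ -3  2  4  3  |  -10 ]
[  0  2  4  3  |  -22 ]
[  0  0  5  2  |  -25 ]
[  0  0  0  1  |    0 ]
Back-substitution:
t = (0) / 1 = 0
w = (-25 - (2)*(0)) / 5 = -5
v = (-22 - (4)*(-5) - (3)*(0)) / 2 = -1
u = (-10 - (2)*(-1) - (4)*(-5) - (3)*(0)) / -3 = -4

(-4, -1, -5, 0)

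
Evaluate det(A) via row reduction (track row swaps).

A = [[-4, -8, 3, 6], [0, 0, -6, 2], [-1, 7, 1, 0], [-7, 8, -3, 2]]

det(A) = 1682

Forward elimination:
R3 <- R3 - (1/4)*R1:  [    0     9   1/4  -3/2 ]
R4 <- R4 - (7/4)*R1:  [     0     22  -33/4  -17/2 ]
R2 <-> R3   (pivot in column 2 was zero)
[ -4  -8      3      6 ]
[  0   9    1/4   -3/2 ]
[  0   0     -6      2 ]
[  0  22  -33/4  -17/2 ]
R4 <- R4 - (22/9)*R2:  [       0        0  -319/36    -29/6 ]
R4 <- R4 - (319/216)*R3:  [        0         0         0  -841/108 ]
Upper-triangular form:
[ -4  -8    3         6 ]
[  0   9  1/4      -3/2 ]
[  0   0   -6         2 ]
[  0   0    0  -841/108 ]
det(A) = (-1)^1 * (-4) * (9) * (-6) * (-841/108) = 1682  (1 row swap -> sign -1)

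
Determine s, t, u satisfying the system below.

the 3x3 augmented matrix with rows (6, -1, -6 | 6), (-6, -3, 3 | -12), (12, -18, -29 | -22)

(3, 0, 2)

Forward elimination on [A|b]:
R2 <- R2 - (-1)*R1:  [  0  -4  -3  -6 ]
R3 <- R3 - (2)*R1:  [   0  -16  -17  -34 ]
R3 <- R3 - (4)*R2:  [   0    0   -5  -10 ]
Row echelon form:
[ 6  -1  -6  |    6 ]
[ 0  -4  -3  |   -6 ]
[ 0   0  -5  |  -10 ]
Back-substitution:
u = (-10) / -5 = 2
t = (-6 - (-3)*(2)) / -4 = 0
s = (6 - (-1)*(0) - (-6)*(2)) / 6 = 3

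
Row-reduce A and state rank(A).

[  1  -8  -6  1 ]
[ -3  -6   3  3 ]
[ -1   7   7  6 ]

rank(A) = 3

Row reduction:
R2 <- R2 - (-3)*R1:  [   0  -30  -15    6 ]
R3 <- R3 - (-1)*R1:  [  0  -1   1   7 ]
R3 <- R3 - (1/30)*R2:  [    0     0   3/2  34/5 ]
Row echelon form:
[ 1   -8   -6     1 ]
[ 0  -30  -15     6 ]
[ 0    0  3/2  34/5 ]
Nonzero rows / pivot columns: 3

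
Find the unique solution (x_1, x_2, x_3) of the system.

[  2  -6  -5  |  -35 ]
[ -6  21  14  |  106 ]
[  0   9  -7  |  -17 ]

Forward elimination on [A|b]:
R2 <- R2 - (-3)*R1:  [  0   3  -1   1 ]
R3 <- R3 - (3)*R2:  [   0    0   -4  -20 ]
Row echelon form:
[ 2  -6  -5  |  -35 ]
[ 0   3  -1  |    1 ]
[ 0   0  -4  |  -20 ]
Back-substitution:
x_3 = (-20) / -4 = 5
x_2 = (1 - (-1)*(5)) / 3 = 2
x_1 = (-35 - (-6)*(2) - (-5)*(5)) / 2 = 1

(1, 2, 5)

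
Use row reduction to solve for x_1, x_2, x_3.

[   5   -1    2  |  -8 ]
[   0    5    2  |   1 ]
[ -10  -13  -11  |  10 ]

(-3, -1, 3)

Forward elimination on [A|b]:
R3 <- R3 - (-2)*R1:  [   0  -15   -7   -6 ]
R3 <- R3 - (-3)*R2:  [  0   0  -1  -3 ]
Row echelon form:
[ 5  -1   2  |  -8 ]
[ 0   5   2  |   1 ]
[ 0   0  -1  |  -3 ]
Back-substitution:
x_3 = (-3) / -1 = 3
x_2 = (1 - (2)*(3)) / 5 = -1
x_1 = (-8 - (-1)*(-1) - (2)*(3)) / 5 = -3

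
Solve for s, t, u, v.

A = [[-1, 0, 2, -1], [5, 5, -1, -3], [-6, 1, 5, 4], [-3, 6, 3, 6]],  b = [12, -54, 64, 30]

(-5, -3, 5, 3)

Forward elimination on [A|b]:
R2 <- R2 - (-5)*R1:  [  0   5   9  -8   6 ]
R3 <- R3 - (6)*R1:  [  0   1  -7  10  -8 ]
R4 <- R4 - (3)*R1:  [  0   6  -3   9  -6 ]
R3 <- R3 - (1/5)*R2:  [     0      0  -44/5   58/5  -46/5 ]
R4 <- R4 - (6/5)*R2:  [     0      0  -69/5   93/5  -66/5 ]
R4 <- R4 - (69/44)*R3:  [     0      0      0   9/22  27/22 ]
Row echelon form:
[ -1  0      2    -1  |     12 ]
[  0  5      9    -8  |      6 ]
[  0  0  -44/5  58/5  |  -46/5 ]
[  0  0      0  9/22  |  27/22 ]
Back-substitution:
v = (27/22) / (9/22) = 3
u = (-46/5 - (58/5)*(3)) / (-44/5) = 5
t = (6 - (9)*(5) - (-8)*(3)) / 5 = -3
s = (12 - (2)*(5) - (-1)*(3)) / -1 = -5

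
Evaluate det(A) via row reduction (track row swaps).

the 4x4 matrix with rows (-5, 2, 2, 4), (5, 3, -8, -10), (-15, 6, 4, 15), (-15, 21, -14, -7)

Forward elimination:
R2 <- R2 - (-1)*R1:  [  0   5  -6  -6 ]
R3 <- R3 - (3)*R1:  [  0   0  -2   3 ]
R4 <- R4 - (3)*R1:  [   0   15  -20  -19 ]
R4 <- R4 - (3)*R2:  [  0   0  -2  -1 ]
R4 <- R4 - (1)*R3:  [  0   0   0  -4 ]
Upper-triangular form:
[ -5  2   2   4 ]
[  0  5  -6  -6 ]
[  0  0  -2   3 ]
[  0  0   0  -4 ]
det(A) = (-1)^0 * (-5) * (5) * (-2) * (-4) = -200  (0 row swaps -> sign +1)

det(A) = -200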